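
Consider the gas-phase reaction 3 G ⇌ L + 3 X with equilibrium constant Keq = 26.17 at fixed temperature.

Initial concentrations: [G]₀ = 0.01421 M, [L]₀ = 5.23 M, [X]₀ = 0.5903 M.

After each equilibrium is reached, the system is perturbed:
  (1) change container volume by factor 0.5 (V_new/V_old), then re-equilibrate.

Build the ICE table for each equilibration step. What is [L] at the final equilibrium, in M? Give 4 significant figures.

[L]_eq = 10.3 M

Q₀ = 3.7492e+05 vs Keq = 26.17 ⇒ Q>K, reverse
Step 1:
                  G         L         X
  I         0.01421      5.23    0.5903
  C          0.2082   -0.0694   -0.2082
  E          0.2224     5.161    0.3821
  solve Keq expr → x = -0.0694; check Q = 26.17
Then change container volume by factor 0.5 (V_new/V_old).
Step 2:
                  G         L         X
  I          0.4448     10.32    0.7642
  C         0.06649  -0.02216  -0.06649
  E          0.5113      10.3    0.6977
  solve Keq expr → x = -0.02216; check Q = 26.17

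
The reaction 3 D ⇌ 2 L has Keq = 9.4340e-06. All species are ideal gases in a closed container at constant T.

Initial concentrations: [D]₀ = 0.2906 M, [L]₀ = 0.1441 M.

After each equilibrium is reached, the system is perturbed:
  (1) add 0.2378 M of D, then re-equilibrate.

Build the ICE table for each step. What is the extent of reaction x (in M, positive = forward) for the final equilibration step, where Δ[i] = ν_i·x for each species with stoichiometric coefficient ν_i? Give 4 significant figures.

Q₀ = 0.8461 vs Keq = 9.4340e-06 ⇒ Q>K, reverse
Step 1:
                  D         L
  I          0.2906    0.1441
  C          0.2145    -0.143
  E          0.5051  0.001103
  solve Keq expr → x = -0.0715; check Q = 9.4340e-06
Then add 0.2378 M of D.
Step 2:
                  D         L
  I          0.7429  0.001103
  C       -0.001289 8.5902e-04
  E          0.7416  0.001962
  solve Keq expr → x = 4.2951e-04; check Q = 9.4340e-06

x = 4.2951e-04 M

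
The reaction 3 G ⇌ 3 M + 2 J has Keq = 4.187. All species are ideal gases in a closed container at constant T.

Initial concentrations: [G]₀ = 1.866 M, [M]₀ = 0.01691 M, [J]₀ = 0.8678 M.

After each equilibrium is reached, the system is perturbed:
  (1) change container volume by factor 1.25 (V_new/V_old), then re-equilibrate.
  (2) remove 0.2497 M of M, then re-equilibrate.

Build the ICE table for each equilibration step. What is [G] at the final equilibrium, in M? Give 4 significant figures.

[G]_eq = 0.5387 M

Q₀ = 5.6045e-07 vs Keq = 4.187 ⇒ Q<K, forward
Step 1:
                  G         M         J
  Initial     1.866   0.01691    0.8678
  Change     -1.013     1.013    0.6752
  Equil      0.8531      1.03     1.543
  solve Keq expr → x = 0.3376; check Q = 4.187
Then change container volume by factor 1.25 (V_new/V_old).
Step 2:
                  G         M         J
  Initial    0.6825    0.8238     1.234
  Change    -0.0487    0.0487   0.03247
  Equil      0.6338    0.8725     1.267
  solve Keq expr → x = 0.01623; check Q = 4.187
Then remove 0.2497 M of M.
Step 3:
                  G         M         J
  Initial    0.6338    0.6228     1.267
  Change   -0.09507   0.09507   0.06338
  Equil      0.5387    0.7179      1.33
  solve Keq expr → x = 0.03169; check Q = 4.187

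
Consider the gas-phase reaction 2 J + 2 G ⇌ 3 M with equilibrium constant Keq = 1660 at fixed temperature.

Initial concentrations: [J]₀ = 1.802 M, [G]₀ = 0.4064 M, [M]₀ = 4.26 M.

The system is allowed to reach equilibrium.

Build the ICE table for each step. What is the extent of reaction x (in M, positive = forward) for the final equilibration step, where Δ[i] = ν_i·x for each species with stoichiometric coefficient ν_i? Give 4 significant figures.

Q₀ = 144.1 vs Keq = 1660 ⇒ Q<K, forward
Step 1:
                   J          G          M
  Initial      1.802     0.4064       4.26
  Change     -0.2488    -0.2488     0.3732
  Equil        1.553     0.1576      4.633
  solve Keq expr → x = 0.1244; check Q = 1660

x = 0.1244 M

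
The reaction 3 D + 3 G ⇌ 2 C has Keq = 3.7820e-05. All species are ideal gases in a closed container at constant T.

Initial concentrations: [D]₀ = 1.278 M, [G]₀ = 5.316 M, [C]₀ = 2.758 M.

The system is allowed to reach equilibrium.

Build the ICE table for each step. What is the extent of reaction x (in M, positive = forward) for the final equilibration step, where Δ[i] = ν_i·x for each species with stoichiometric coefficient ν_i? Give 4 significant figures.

x = -0.8611 M

Q₀ = 0.02426 vs Keq = 3.7820e-05 ⇒ Q>K, reverse
Step 1:
                   D          G          C
  init         1.278      5.316      2.758
  Δ            2.583      2.583     -1.722
  eq           3.861      7.899      1.036
  solve Keq expr → x = -0.8611; check Q = 3.7820e-05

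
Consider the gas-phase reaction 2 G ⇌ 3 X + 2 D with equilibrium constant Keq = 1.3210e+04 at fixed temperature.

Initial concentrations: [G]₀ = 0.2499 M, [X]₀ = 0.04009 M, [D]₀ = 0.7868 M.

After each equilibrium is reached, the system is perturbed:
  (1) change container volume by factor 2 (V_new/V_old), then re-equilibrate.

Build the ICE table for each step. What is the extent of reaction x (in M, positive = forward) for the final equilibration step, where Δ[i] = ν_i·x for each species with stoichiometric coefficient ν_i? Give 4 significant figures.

Q₀ = 6.3871e-04 vs Keq = 1.3210e+04 ⇒ Q<K, forward
Step 1:
                   G          X          D
  I           0.2499    0.04009     0.7868
  C          -0.2475     0.3713     0.2475
  E         0.002374     0.4114      1.034
  solve Keq expr → x = 0.1238; check Q = 1.3210e+04
Then change container volume by factor 2 (V_new/V_old).
Step 2:
                   G          X          D
  I         0.001187     0.2057     0.5172
  C       -7.6335e-04   0.001145 7.6335e-04
  E       4.2389e-04     0.2068     0.5179
  solve Keq expr → x = 3.8168e-04; check Q = 1.3210e+04

x = 3.8168e-04 M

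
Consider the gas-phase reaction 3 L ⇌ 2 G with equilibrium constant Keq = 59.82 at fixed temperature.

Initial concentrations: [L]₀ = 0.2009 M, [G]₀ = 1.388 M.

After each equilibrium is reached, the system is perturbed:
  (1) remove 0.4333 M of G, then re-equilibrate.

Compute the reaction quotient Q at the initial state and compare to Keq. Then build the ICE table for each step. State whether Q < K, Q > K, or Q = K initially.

Q₀ = 237.6; Q > K (proceeds reverse)

Q₀ = 237.6 vs Keq = 59.82 ⇒ Q>K, reverse
Step 1:
                    L           G
  I            0.2009       1.388
  C            0.1063    -0.07089
  E            0.3072       1.317
  solve Keq expr → x = -0.03544; check Q = 59.82
Then remove 0.4333 M of G.
Step 2:
                    L           G
  I            0.3072      0.8838
  C          -0.06421      0.0428
  E             0.243      0.9266
  solve Keq expr → x = 0.0214; check Q = 59.82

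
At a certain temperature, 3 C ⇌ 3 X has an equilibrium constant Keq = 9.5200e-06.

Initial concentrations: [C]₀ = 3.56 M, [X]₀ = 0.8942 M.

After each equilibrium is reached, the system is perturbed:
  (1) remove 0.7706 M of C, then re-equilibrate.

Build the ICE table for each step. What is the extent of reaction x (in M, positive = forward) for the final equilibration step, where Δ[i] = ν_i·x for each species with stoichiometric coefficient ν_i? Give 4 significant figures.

Q₀ = 0.01585 vs Keq = 9.5200e-06 ⇒ Q>K, reverse
Step 1:
                  C         X
  Initial      3.56    0.8942
  Change     0.8018   -0.8018
  Equil       4.362   0.09244
  solve Keq expr → x = -0.2673; check Q = 9.5200e-06
Then remove 0.7706 M of C.
Step 2:
                  C         X
  Initial     3.591   0.09244
  Change    0.01599  -0.01599
  Equil       3.607   0.07645
  solve Keq expr → x = -0.005331; check Q = 9.5200e-06

x = -0.005331 M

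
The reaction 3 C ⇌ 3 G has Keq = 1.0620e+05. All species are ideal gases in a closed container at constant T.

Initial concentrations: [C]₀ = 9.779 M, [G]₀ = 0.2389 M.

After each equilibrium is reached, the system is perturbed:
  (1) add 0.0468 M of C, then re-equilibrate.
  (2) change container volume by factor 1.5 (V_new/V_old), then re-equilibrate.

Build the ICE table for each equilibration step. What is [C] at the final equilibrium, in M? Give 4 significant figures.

Q₀ = 1.4580e-05 vs Keq = 1.0620e+05 ⇒ Q<K, forward
Step 1:
                  C         G
  init        9.779    0.2389
  Δ          -9.572     9.572
  eq         0.2072     9.811
  solve Keq expr → x = 3.191; check Q = 1.0620e+05
Then add 0.0468 M of C.
Step 2:
                  C         G
  init        0.254     9.811
  Δ        -0.04583   0.04583
  eq         0.2081     9.857
  solve Keq expr → x = 0.01528; check Q = 1.0620e+05
Then change container volume by factor 1.5 (V_new/V_old).
Step 3:
                  C         G
  init       0.1388     6.571
  Δ               0         0
  eq         0.1388     6.571
  solve Keq expr → x = 0; check Q = 1.0620e+05

[C]_eq = 0.1388 M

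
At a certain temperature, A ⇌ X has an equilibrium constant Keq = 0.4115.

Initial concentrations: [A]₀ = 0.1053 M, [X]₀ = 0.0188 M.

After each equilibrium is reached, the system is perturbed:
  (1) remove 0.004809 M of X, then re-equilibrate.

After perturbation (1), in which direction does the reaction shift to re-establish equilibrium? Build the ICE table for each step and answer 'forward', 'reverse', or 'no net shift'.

Direction: forward

Q₀ = 0.1785 vs Keq = 0.4115 ⇒ Q<K, forward
Step 1:
                    A           X
  init         0.1053      0.0188
  Δ          -0.01738     0.01738
  eq          0.08792     0.03618
  solve Keq expr → x = 0.01738; check Q = 0.4115
Then remove 0.004809 M of X.
Step 2:
                    A           X
  init        0.08792     0.03137
  Δ         -0.003407    0.003407
  eq          0.08451     0.03478
  solve Keq expr → x = 0.003407; check Q = 0.4115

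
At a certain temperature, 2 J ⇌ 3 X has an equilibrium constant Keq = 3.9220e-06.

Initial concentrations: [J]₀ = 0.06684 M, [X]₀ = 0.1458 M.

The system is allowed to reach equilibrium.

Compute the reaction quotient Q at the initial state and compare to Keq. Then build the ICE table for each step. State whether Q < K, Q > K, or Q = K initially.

Q₀ = 0.6937; Q > K (proceeds reverse)

Q₀ = 0.6937 vs Keq = 3.9220e-06 ⇒ Q>K, reverse
Step 1:
                  J         X
  I         0.06684    0.1458
  C         0.09409   -0.1411
  E          0.1609  0.004666
  solve Keq expr → x = -0.04704; check Q = 3.9220e-06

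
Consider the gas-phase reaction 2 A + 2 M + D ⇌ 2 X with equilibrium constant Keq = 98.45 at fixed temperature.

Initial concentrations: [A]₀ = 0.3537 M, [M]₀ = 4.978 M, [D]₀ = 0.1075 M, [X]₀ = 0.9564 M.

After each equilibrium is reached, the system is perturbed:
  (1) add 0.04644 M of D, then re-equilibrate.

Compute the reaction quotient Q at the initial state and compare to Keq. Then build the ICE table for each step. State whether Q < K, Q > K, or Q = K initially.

Q₀ = 2.745 vs Keq = 98.45 ⇒ Q<K, forward
Step 1:
                    A           M           D           X
  init         0.3537       4.978      0.1075      0.9564
  Δ           -0.1782     -0.1782    -0.08908      0.1782
  eq           0.1755         4.8     0.01842       1.135
  solve Keq expr → x = 0.08908; check Q = 98.45
Then add 0.04644 M of D.
Step 2:
                    A           M           D           X
  init         0.1755         4.8     0.06486       1.135
  Δ          -0.04981    -0.04981    -0.02491     0.04981
  eq           0.1257        4.75     0.03995       1.184
  solve Keq expr → x = 0.02491; check Q = 98.45

Q₀ = 2.745; Q < K (proceeds forward)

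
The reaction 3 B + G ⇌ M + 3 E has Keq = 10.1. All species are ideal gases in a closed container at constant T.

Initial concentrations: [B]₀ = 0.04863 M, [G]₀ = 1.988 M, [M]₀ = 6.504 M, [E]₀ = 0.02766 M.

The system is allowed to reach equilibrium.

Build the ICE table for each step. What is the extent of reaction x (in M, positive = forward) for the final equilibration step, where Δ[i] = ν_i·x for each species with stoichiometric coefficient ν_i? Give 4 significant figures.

Q₀ = 0.602 vs Keq = 10.1 ⇒ Q<K, forward
Step 1:
                    B           G           M           E
  I           0.04863       1.988       6.504     0.02766
  C          -0.01754   -0.005848    0.005848     0.01754
  E           0.03109       1.982        6.51      0.0452
  solve Keq expr → x = 0.005848; check Q = 10.1

x = 0.005848 M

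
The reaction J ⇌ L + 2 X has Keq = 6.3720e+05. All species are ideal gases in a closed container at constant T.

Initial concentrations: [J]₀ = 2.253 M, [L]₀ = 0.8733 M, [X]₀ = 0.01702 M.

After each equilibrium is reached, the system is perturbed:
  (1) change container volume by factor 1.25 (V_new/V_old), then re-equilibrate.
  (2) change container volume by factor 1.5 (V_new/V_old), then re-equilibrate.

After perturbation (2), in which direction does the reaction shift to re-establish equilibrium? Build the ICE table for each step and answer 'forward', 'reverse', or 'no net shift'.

Q₀ = 1.1228e-04 vs Keq = 6.3720e+05 ⇒ Q<K, forward
Step 1:
                   J          L          X
  Initial      2.253     0.8733    0.01702
  Change      -2.253      2.253      4.506
  Equil   1.0036e-04      3.126      4.523
  solve Keq expr → x = 2.253; check Q = 6.3720e+05
Then change container volume by factor 1.25 (V_new/V_old).
Step 2:
                   J          L          X
  Initial 8.0288e-05      2.501      3.618
  Change  -2.8901e-05 2.8901e-05 5.7803e-05
  Equil   5.1386e-05      2.501      3.618
  solve Keq expr → x = 2.8901e-05; check Q = 6.3720e+05
Then change container volume by factor 1.5 (V_new/V_old).
Step 3:
                   J          L          X
  Initial 3.4258e-05      1.667      2.412
  Change  -1.9031e-05 1.9031e-05 3.8063e-05
  Equil   1.5226e-05      1.667      2.412
  solve Keq expr → x = 1.9031e-05; check Q = 6.3720e+05

Direction: forward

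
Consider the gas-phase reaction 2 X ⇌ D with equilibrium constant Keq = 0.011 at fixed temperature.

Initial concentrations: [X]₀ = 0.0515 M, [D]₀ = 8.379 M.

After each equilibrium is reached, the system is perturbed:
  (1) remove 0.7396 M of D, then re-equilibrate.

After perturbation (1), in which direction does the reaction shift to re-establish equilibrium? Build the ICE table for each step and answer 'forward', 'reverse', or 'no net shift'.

Direction: forward

Q₀ = 3159 vs Keq = 0.011 ⇒ Q>K, reverse
Step 1:
                    X           D
  Initial      0.0515       8.379
  Change        13.01      -6.503
  Equil         13.06       1.876
  solve Keq expr → x = -6.503; check Q = 0.011
Then remove 0.7396 M of D.
Step 2:
                    X           D
  Initial       13.06       1.136
  Change      -0.9521      0.4761
  Equil         12.11       1.612
  solve Keq expr → x = 0.4761; check Q = 0.011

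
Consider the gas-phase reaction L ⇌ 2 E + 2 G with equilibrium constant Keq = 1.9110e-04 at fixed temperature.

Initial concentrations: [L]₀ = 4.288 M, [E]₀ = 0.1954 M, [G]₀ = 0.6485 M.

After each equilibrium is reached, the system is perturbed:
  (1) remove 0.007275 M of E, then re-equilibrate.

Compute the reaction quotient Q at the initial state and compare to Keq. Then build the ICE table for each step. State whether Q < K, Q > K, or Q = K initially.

Q₀ = 0.003745 vs Keq = 1.9110e-04 ⇒ Q>K, reverse
Step 1:
                    L           E           G
  Initial       4.288      0.1954      0.6485
  Change      0.06939     -0.1388     -0.1388
  Equil         4.357     0.05661      0.5097
  solve Keq expr → x = -0.06939; check Q = 1.9110e-04
Then remove 0.007275 M of E.
Step 2:
                    L           E           G
  Initial       4.357     0.04934      0.5097
  Change    -0.003269    0.006537    0.006537
  Equil         4.354     0.05588      0.5163
  solve Keq expr → x = 0.003269; check Q = 1.9110e-04

Q₀ = 0.003745; Q > K (proceeds reverse)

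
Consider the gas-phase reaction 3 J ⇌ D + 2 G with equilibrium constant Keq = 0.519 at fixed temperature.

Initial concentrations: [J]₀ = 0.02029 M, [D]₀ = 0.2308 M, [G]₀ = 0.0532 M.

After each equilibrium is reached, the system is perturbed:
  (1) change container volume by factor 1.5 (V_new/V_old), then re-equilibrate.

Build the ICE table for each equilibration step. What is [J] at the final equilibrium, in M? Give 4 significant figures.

Q₀ = 78.2 vs Keq = 0.519 ⇒ Q>K, reverse
Step 1:
                   J          D          G
  init       0.02029     0.2308     0.0532
  Δ           0.0429    -0.0143    -0.0286
  eq         0.06319     0.2165     0.0246
  solve Keq expr → x = -0.0143; check Q = 0.519
Then change container volume by factor 1.5 (V_new/V_old).
Step 2:
                   J          D          G
  init       0.04213     0.1443     0.0164
  Δ                0          0          0
  eq         0.04213     0.1443     0.0164
  solve Keq expr → x = 0; check Q = 0.519

[J]_eq = 0.04213 M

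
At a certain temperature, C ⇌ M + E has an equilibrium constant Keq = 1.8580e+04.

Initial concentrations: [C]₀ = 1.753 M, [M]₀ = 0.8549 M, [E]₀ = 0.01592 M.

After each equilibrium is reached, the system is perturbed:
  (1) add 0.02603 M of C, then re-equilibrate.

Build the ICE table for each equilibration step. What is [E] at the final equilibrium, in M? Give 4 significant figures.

Q₀ = 0.007764 vs Keq = 1.8580e+04 ⇒ Q<K, forward
Step 1:
                    C           M           E
  I             1.753      0.8549     0.01592
  C            -1.753       1.753       1.753
  E        2.4823e-04       2.608       1.769
  solve Keq expr → x = 1.753; check Q = 1.8580e+04
Then add 0.02603 M of C.
Step 2:
                    C           M           E
  I           0.02628       2.608       1.769
  C          -0.02602     0.02602     0.02602
  E        2.5439e-04       2.634       1.795
  solve Keq expr → x = 0.02602; check Q = 1.8580e+04

[E]_eq = 1.795 M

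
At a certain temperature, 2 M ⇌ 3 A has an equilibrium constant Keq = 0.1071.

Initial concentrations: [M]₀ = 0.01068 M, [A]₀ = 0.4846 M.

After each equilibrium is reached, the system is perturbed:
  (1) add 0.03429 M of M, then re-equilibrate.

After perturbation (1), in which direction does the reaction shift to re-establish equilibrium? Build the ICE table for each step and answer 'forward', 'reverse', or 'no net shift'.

Direction: forward

Q₀ = 997.7 vs Keq = 0.1071 ⇒ Q>K, reverse
Step 1:
                   M          A
  I          0.01068     0.4846
  C           0.2081    -0.3122
  E           0.2188     0.1724
  solve Keq expr → x = -0.1041; check Q = 0.1071
Then add 0.03429 M of M.
Step 2:
                   M          A
  I           0.2531     0.1724
  C        -0.008773    0.01316
  E           0.2443     0.1856
  solve Keq expr → x = 0.004386; check Q = 0.1071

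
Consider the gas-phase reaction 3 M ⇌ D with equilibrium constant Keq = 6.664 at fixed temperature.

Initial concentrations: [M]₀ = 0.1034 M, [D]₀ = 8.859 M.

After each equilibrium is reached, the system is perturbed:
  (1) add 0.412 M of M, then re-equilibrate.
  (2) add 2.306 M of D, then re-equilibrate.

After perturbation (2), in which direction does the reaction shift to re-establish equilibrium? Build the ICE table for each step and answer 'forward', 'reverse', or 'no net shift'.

Direction: reverse

Q₀ = 8014 vs Keq = 6.664 ⇒ Q>K, reverse
Step 1:
                  M         D
  init       0.1034     8.859
  Δ          0.9824   -0.3275
  eq          1.086     8.532
  solve Keq expr → x = -0.3275; check Q = 6.664
Then add 0.412 M of M.
Step 2:
                  M         D
  init        1.498     8.532
  Δ         -0.4063    0.1354
  eq          1.092     8.667
  solve Keq expr → x = 0.1354; check Q = 6.664
Then add 2.306 M of D.
Step 3:
                  M         D
  init        1.092     10.97
  Δ         0.08825  -0.02942
  eq           1.18     10.94
  solve Keq expr → x = -0.02942; check Q = 6.664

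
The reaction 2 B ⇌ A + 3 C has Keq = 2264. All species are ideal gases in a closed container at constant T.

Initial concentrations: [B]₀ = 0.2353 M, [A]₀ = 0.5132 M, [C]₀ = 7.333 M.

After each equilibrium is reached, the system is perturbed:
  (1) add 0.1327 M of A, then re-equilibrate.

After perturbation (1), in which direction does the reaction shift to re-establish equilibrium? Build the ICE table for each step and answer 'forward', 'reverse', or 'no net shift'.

Q₀ = 3655 vs Keq = 2264 ⇒ Q>K, reverse
Step 1:
                   B          A          C
  I           0.2353     0.5132      7.333
  C          0.05148   -0.02574   -0.07723
  E           0.2868     0.4875      7.256
  solve Keq expr → x = -0.02574; check Q = 2264
Then add 0.1327 M of A.
Step 2:
                   B          A          C
  I           0.2868     0.6202      7.256
  C          0.02982   -0.01491   -0.04474
  E           0.3166     0.6052      7.211
  solve Keq expr → x = -0.01491; check Q = 2264

Direction: reverse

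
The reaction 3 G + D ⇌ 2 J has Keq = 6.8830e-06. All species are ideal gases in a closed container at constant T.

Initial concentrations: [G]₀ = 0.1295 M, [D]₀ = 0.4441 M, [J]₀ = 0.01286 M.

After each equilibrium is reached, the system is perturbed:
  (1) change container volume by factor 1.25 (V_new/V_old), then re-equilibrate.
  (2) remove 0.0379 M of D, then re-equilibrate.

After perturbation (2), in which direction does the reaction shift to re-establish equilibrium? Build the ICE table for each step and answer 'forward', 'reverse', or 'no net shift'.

Q₀ = 0.1715 vs Keq = 6.8830e-06 ⇒ Q>K, reverse
Step 1:
                    G           D           J
  Initial      0.1295      0.4441     0.01286
  Change      0.01914     0.00638    -0.01276
  Equil        0.1486      0.4505  1.0091e-04
  solve Keq expr → x = -0.00638; check Q = 6.8830e-06
Then change container volume by factor 1.25 (V_new/V_old).
Step 2:
                    G           D           J
  Initial      0.1189      0.3604  8.0726e-05
  Change   2.4187e-05  8.0624e-06 -1.6125e-05
  Equil        0.1189      0.3604  6.4601e-05
  solve Keq expr → x = -8.0624e-06; check Q = 6.8830e-06
Then remove 0.0379 M of D.
Step 3:
                    G           D           J
  Initial      0.1189      0.3225  6.4601e-05
  Change   5.2305e-06  1.7435e-06 -3.4870e-06
  Equil        0.1189      0.3225  6.1114e-05
  solve Keq expr → x = -1.7435e-06; check Q = 6.8830e-06

Direction: reverse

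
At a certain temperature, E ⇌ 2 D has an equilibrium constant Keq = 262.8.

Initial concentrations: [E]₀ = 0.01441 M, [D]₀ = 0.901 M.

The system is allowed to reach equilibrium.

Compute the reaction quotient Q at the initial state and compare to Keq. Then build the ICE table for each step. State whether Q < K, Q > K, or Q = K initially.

Q₀ = 56.34; Q < K (proceeds forward)

Q₀ = 56.34 vs Keq = 262.8 ⇒ Q<K, forward
Step 1:
                   E          D
  init       0.01441      0.901
  Δ         -0.01117    0.02233
  eq        0.003244     0.9233
  solve Keq expr → x = 0.01117; check Q = 262.8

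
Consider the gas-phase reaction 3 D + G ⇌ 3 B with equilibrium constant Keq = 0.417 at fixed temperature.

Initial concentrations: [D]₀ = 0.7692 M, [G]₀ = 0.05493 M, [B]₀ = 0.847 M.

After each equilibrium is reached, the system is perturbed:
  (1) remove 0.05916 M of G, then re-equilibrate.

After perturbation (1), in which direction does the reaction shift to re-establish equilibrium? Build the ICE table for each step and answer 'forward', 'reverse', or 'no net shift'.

Q₀ = 24.31 vs Keq = 0.417 ⇒ Q>K, reverse
Step 1:
                  D         G         B
  init       0.7692   0.05493     0.847
  Δ          0.3688    0.1229   -0.3688
  eq          1.138    0.1779    0.4782
  solve Keq expr → x = -0.1229; check Q = 0.417
Then remove 0.05916 M of G.
Step 2:
                  D         G         B
  init        1.138    0.1187    0.4782
  Δ          0.0343   0.01143   -0.0343
  eq          1.172    0.1301    0.4439
  solve Keq expr → x = -0.01143; check Q = 0.417

Direction: reverse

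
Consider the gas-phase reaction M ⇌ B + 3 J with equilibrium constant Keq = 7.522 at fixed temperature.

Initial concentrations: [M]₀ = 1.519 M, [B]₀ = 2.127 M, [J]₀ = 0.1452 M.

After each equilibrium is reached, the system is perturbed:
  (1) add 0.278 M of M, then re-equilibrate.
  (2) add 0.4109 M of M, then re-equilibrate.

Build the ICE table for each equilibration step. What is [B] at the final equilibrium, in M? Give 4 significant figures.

Q₀ = 0.004287 vs Keq = 7.522 ⇒ Q<K, forward
Step 1:
                   M          B          J
  Initial      1.519      2.127     0.1452
  Change     -0.4407     0.4407      1.322
  Equil        1.078      2.568      1.467
  solve Keq expr → x = 0.4407; check Q = 7.522
Then add 0.278 M of M.
Step 2:
                   M          B          J
  Initial      1.356      2.568      1.467
  Change    -0.03243    0.03243     0.0973
  Equil        1.324        2.6      1.565
  solve Keq expr → x = 0.03243; check Q = 7.522
Then add 0.4109 M of M.
Step 3:
                   M          B          J
  Initial      1.735        2.6      1.565
  Change    -0.04159    0.04159     0.1248
  Equil        1.693      2.642      1.689
  solve Keq expr → x = 0.04159; check Q = 7.522

[B]_eq = 2.642 M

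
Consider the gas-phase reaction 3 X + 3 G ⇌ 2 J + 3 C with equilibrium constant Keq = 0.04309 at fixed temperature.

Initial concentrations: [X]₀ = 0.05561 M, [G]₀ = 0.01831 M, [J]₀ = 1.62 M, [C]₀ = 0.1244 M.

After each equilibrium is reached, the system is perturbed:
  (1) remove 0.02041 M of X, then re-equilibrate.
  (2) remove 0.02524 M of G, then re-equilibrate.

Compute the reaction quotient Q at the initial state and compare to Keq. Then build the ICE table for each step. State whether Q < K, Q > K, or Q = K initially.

Q₀ = 4.7859e+06 vs Keq = 0.04309 ⇒ Q>K, reverse
Step 1:
                   X          G          J          C
  I          0.05561    0.01831       1.62     0.1244
  C           0.1182     0.1182   -0.07878    -0.1182
  E           0.1738     0.1365      1.541   0.006232
  solve Keq expr → x = -0.03939; check Q = 0.04309
Then remove 0.02041 M of X.
Step 2:
                   X          G          J          C
  I           0.1534     0.1365      1.541   0.006232
  C       6.7899e-04 6.7899e-04 -4.5266e-04 -6.7899e-04
  E            0.154     0.1372      1.541   0.005553
  solve Keq expr → x = -2.2633e-04; check Q = 0.04309
Then remove 0.02524 M of G.
Step 3:
                   X          G          J          C
  I            0.154     0.1119      1.541   0.005553
  C       9.5366e-04 9.5366e-04 -6.3578e-04 -9.5366e-04
  E            0.155     0.1129       1.54   0.004599
  solve Keq expr → x = -3.1789e-04; check Q = 0.04309

Q₀ = 4.7859e+06; Q > K (proceeds reverse)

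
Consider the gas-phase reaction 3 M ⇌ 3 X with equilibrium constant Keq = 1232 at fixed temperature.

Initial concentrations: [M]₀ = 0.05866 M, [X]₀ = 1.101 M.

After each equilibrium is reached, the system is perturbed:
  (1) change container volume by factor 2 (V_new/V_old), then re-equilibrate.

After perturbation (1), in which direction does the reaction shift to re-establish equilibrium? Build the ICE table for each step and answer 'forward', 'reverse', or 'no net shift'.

Q₀ = 6612 vs Keq = 1232 ⇒ Q>K, reverse
Step 1:
                    M           X
  init        0.05866       1.101
  Δ           0.04029    -0.04029
  eq          0.09895       1.061
  solve Keq expr → x = -0.01343; check Q = 1232
Then change container volume by factor 2 (V_new/V_old).
Step 2:
                    M           X
  init        0.04947      0.5304
  Δ                 0           0
  eq          0.04947      0.5304
  solve Keq expr → x = 0; check Q = 1232

Direction: no net shift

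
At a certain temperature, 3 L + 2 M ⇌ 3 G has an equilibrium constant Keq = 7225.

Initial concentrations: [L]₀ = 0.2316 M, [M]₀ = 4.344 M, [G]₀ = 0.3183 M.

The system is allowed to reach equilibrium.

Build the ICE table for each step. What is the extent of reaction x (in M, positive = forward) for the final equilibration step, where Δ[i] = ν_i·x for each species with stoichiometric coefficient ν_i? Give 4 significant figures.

x = 0.07363 M

Q₀ = 0.1376 vs Keq = 7225 ⇒ Q<K, forward
Step 1:
                  L         M         G
  Initial    0.2316     4.344    0.3183
  Change    -0.2209   -0.1473    0.2209
  Equil     0.01072     4.197    0.5392
  solve Keq expr → x = 0.07363; check Q = 7225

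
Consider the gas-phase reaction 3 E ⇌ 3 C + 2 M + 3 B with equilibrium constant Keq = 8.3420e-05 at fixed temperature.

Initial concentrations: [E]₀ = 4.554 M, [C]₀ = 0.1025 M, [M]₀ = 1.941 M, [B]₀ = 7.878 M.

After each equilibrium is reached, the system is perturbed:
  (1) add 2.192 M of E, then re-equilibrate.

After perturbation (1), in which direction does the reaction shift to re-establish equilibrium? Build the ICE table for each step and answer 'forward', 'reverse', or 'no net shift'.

Q₀ = 0.021 vs Keq = 8.3420e-05 ⇒ Q>K, reverse
Step 1:
                  E         C         M         B
  Initial     4.554    0.1025     1.941     7.878
  Change    0.08545  -0.08545  -0.05696  -0.08545
  Equil       4.639   0.01705     1.884     7.793
  solve Keq expr → x = -0.02848; check Q = 8.3420e-05
Then add 2.192 M of E.
Step 2:
                  E         C         M         B
  Initial     6.831   0.01705     1.884     7.793
  Change  -0.007956  0.007956  0.005304  0.007956
  Equil       6.823   0.02501     1.889     7.801
  solve Keq expr → x = 0.002652; check Q = 8.3420e-05

Direction: forward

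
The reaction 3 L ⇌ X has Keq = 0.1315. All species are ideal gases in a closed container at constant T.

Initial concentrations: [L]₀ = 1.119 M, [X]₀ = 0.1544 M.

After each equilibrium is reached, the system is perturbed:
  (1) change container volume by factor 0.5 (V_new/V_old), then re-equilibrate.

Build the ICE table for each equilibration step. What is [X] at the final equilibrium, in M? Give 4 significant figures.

Q₀ = 0.1102 vs Keq = 0.1315 ⇒ Q<K, forward
Step 1:
                    L           X
  init          1.119      0.1544
  Δ           -0.0368     0.01227
  eq            1.082      0.1667
  solve Keq expr → x = 0.01227; check Q = 0.1315
Then change container volume by factor 0.5 (V_new/V_old).
Step 2:
                    L           X
  init          2.164      0.3333
  Δ           -0.5773      0.1924
  eq            1.587      0.5258
  solve Keq expr → x = 0.1924; check Q = 0.1315

[X]_eq = 0.5258 M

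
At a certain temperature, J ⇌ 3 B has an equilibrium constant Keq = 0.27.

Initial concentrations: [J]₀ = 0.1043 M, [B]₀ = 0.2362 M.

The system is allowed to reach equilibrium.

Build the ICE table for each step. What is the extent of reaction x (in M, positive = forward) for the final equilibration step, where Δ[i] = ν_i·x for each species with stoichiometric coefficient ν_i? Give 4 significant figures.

x = 0.01688 M

Q₀ = 0.1263 vs Keq = 0.27 ⇒ Q<K, forward
Step 1:
                    J           B
  I            0.1043      0.2362
  C          -0.01688     0.05065
  E           0.08742      0.2868
  solve Keq expr → x = 0.01688; check Q = 0.27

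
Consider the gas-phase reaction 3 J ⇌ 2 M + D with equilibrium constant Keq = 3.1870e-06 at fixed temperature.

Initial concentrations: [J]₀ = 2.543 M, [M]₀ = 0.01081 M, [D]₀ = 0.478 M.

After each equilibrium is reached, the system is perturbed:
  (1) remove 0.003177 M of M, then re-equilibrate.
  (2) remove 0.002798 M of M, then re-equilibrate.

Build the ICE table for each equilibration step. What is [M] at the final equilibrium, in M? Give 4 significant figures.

[M]_eq = 0.01039 M

Q₀ = 3.3966e-06 vs Keq = 3.1870e-06 ⇒ Q>K, reverse
Step 1:
                   J          M          D
  init         2.543    0.01081      0.478
  Δ       5.0081e-04 -3.3387e-04 -1.6694e-04
  eq           2.544    0.01048     0.4778
  solve Keq expr → x = -1.6694e-04; check Q = 3.1870e-06
Then remove 0.003177 M of M.
Step 2:
                   J          M          D
  init         2.544   0.007299     0.4778
  Δ        -0.004696   0.003131   0.001565
  eq           2.539    0.01043     0.4794
  solve Keq expr → x = 0.001565; check Q = 3.1870e-06
Then remove 0.002798 M of M.
Step 3:
                   J          M          D
  init         2.539   0.007632     0.4794
  Δ        -0.004136   0.002758   0.001379
  eq           2.535    0.01039     0.4808
  solve Keq expr → x = 0.001379; check Q = 3.1870e-06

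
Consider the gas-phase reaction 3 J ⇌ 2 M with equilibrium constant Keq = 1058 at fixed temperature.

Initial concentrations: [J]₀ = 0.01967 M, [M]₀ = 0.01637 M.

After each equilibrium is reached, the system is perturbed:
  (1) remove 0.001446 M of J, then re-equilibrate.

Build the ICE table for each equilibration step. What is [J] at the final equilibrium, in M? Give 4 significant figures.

Q₀ = 35.21 vs Keq = 1058 ⇒ Q<K, forward
Step 1:
                  J         M
  Initial   0.01967   0.01637
  Change    -0.0115  0.007664
  Equil    0.008173   0.02403
  solve Keq expr → x = 0.003832; check Q = 1058
Then remove 0.001446 M of J.
Step 2:
                  J         M
  Initial  0.006727   0.02403
  Change   0.001255 -8.3678e-04
  Equil    0.007982    0.0232
  solve Keq expr → x = -4.1839e-04; check Q = 1058

[J]_eq = 0.007982 M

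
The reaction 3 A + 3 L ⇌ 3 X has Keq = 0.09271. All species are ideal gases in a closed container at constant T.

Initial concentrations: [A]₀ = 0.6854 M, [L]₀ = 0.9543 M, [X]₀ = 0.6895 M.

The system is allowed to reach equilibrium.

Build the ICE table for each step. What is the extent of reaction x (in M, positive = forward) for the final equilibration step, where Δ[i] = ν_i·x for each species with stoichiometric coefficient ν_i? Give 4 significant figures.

Q₀ = 1.171 vs Keq = 0.09271 ⇒ Q>K, reverse
Step 1:
                  A         L         X
  I          0.6854    0.9543    0.6895
  C           0.214     0.214    -0.214
  E          0.8994     1.168    0.4755
  solve Keq expr → x = -0.07132; check Q = 0.09271

x = -0.07132 M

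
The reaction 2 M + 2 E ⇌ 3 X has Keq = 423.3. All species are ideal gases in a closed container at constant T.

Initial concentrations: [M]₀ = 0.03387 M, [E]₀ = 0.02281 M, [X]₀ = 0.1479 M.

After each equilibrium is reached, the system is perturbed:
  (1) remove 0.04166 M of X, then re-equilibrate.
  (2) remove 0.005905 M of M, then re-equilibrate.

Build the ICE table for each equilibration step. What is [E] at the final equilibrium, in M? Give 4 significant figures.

[E]_eq = 0.03371 M

Q₀ = 5420 vs Keq = 423.3 ⇒ Q>K, reverse
Step 1:
                   M          E          X
  Initial    0.03387    0.02281     0.1479
  Change     0.01743    0.01743   -0.02615
  Equil       0.0513    0.04024     0.1217
  solve Keq expr → x = -0.008717; check Q = 423.3
Then remove 0.04166 M of X.
Step 2:
                   M          E          X
  Initial     0.0513    0.04024    0.08009
  Change   -0.008351  -0.008351    0.01253
  Equil      0.04295    0.03189    0.09261
  solve Keq expr → x = 0.004176; check Q = 423.3
Then remove 0.005905 M of M.
Step 3:
                   M          E          X
  Initial    0.03705    0.03189    0.09261
  Change    0.001815   0.001815  -0.002722
  Equil      0.03886    0.03371    0.08989
  solve Keq expr → x = -9.0725e-04; check Q = 423.3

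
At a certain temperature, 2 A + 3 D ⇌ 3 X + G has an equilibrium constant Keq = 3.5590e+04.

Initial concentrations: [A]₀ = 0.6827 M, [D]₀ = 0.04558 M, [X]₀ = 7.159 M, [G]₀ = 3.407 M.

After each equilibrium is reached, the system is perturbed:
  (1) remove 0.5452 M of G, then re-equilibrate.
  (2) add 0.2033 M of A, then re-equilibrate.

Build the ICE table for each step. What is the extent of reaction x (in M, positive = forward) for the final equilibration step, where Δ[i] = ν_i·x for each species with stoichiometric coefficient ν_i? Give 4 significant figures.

x = 0.01203 M

Q₀ = 2.8323e+07 vs Keq = 3.5590e+04 ⇒ Q>K, reverse
Step 1:
                    A           D           X           G
  I            0.6827     0.04558       7.159       3.407
  C            0.1957      0.2935     -0.2935    -0.09784
  E            0.8784      0.3391       6.865       3.309
  solve Keq expr → x = -0.09784; check Q = 3.5590e+04
Then remove 0.5452 M of G.
Step 2:
                    A           D           X           G
  I            0.8784      0.3391       6.865       2.764
  C          -0.01077    -0.01615     0.01615    0.005383
  E            0.8676       0.323       6.882       2.769
  solve Keq expr → x = 0.005383; check Q = 3.5590e+04
Then add 0.2033 M of A.
Step 3:
                    A           D           X           G
  I             1.071       0.323       6.882       2.769
  C          -0.02406     -0.0361      0.0361     0.01203
  E             1.047      0.2869       6.918       2.781
  solve Keq expr → x = 0.01203; check Q = 3.5590e+04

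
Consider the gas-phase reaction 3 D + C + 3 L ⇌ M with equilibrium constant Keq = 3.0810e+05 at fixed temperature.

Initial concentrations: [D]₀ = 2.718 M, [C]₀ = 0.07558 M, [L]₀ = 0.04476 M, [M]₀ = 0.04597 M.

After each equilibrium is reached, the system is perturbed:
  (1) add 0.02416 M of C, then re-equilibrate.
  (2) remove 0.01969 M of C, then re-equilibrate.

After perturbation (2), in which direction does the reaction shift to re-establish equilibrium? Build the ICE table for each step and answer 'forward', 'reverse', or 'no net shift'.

Direction: reverse

Q₀ = 337.8 vs Keq = 3.0810e+05 ⇒ Q<K, forward
Step 1:
                  D         C         L         M
  Initial     2.718   0.07558   0.04476   0.04597
  Change   -0.03933  -0.01311  -0.03933   0.01311
  Equil       2.679   0.06247  0.005426   0.05908
  solve Keq expr → x = 0.01311; check Q = 3.0810e+05
Then add 0.02416 M of C.
Step 2:
                  D         C         L         M
  Initial     2.679   0.08663  0.005426   0.05908
  Change  -5.5076e-04 -1.8359e-04 -5.5076e-04 1.8359e-04
  Equil       2.678   0.08644  0.004875   0.05927
  solve Keq expr → x = 1.8359e-04; check Q = 3.0810e+05
Then remove 0.01969 M of C.
Step 3:
                  D         C         L         M
  Initial     2.678   0.06675  0.004875   0.05927
  Change  4.2971e-04 1.4324e-04 4.2971e-04 -1.4324e-04
  Equil       2.679    0.0669  0.005305   0.05912
  solve Keq expr → x = -1.4324e-04; check Q = 3.0810e+05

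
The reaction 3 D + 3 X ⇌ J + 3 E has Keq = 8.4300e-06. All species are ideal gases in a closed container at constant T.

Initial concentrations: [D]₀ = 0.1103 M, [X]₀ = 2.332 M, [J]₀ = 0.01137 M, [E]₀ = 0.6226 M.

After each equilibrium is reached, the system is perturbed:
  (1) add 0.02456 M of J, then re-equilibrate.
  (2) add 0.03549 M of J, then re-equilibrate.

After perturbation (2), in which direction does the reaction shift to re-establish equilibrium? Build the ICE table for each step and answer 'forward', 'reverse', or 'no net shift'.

Q₀ = 0.1612 vs Keq = 8.4300e-06 ⇒ Q>K, reverse
Step 1:
                  D         X         J         E
  Initial    0.1103     2.332   0.01137    0.6226
  Change    0.03411   0.03411  -0.01137  -0.03411
  Equil      0.1444     2.366 1.6499e-06    0.5885
  solve Keq expr → x = -0.01137; check Q = 8.4300e-06
Then add 0.02456 M of J.
Step 2:
                  D         X         J         E
  Initial    0.1444     2.366   0.02456    0.5885
  Change    0.07366   0.07366  -0.02455  -0.07366
  Equil      0.2181      2.44 9.3025e-06    0.5148
  solve Keq expr → x = -0.02455; check Q = 8.4300e-06
Then add 0.03549 M of J.
Step 3:
                  D         X         J         E
  Initial    0.2181      2.44    0.0355    0.5148
  Change     0.1063    0.1063  -0.03543   -0.1063
  Equil      0.3244     2.546 6.9621e-05    0.4085
  solve Keq expr → x = -0.03543; check Q = 8.4300e-06

Direction: reverse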